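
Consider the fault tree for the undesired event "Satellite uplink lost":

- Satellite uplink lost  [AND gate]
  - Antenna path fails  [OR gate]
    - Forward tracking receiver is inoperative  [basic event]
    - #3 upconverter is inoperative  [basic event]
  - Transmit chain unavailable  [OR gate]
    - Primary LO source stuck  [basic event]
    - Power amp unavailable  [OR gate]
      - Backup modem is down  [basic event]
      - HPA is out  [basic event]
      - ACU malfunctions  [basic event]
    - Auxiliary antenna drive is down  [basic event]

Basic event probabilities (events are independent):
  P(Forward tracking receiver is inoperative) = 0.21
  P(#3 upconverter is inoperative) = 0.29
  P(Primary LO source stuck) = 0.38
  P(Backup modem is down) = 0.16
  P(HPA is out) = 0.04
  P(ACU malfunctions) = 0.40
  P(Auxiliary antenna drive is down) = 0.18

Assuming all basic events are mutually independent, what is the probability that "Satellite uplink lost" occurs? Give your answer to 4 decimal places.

0.3311

P(Antenna path fails) [OR] = 1 − (1−0.21) × (1−0.29) = 0.439100
P(Power amp unavailable) [OR] = 1 − (1−0.16) × (1−0.04) × (1−0.40) = 0.516160
P(Transmit chain unavailable) [OR] = 1 − (1−0.38) × (1−0.516160) × (1−0.18) = 0.754016
P(Satellite uplink lost) [AND] = 0.439100 × 0.754016 = 0.331088
Rounded to 4 decimal places: P(Satellite uplink lost) ≈ 0.3311.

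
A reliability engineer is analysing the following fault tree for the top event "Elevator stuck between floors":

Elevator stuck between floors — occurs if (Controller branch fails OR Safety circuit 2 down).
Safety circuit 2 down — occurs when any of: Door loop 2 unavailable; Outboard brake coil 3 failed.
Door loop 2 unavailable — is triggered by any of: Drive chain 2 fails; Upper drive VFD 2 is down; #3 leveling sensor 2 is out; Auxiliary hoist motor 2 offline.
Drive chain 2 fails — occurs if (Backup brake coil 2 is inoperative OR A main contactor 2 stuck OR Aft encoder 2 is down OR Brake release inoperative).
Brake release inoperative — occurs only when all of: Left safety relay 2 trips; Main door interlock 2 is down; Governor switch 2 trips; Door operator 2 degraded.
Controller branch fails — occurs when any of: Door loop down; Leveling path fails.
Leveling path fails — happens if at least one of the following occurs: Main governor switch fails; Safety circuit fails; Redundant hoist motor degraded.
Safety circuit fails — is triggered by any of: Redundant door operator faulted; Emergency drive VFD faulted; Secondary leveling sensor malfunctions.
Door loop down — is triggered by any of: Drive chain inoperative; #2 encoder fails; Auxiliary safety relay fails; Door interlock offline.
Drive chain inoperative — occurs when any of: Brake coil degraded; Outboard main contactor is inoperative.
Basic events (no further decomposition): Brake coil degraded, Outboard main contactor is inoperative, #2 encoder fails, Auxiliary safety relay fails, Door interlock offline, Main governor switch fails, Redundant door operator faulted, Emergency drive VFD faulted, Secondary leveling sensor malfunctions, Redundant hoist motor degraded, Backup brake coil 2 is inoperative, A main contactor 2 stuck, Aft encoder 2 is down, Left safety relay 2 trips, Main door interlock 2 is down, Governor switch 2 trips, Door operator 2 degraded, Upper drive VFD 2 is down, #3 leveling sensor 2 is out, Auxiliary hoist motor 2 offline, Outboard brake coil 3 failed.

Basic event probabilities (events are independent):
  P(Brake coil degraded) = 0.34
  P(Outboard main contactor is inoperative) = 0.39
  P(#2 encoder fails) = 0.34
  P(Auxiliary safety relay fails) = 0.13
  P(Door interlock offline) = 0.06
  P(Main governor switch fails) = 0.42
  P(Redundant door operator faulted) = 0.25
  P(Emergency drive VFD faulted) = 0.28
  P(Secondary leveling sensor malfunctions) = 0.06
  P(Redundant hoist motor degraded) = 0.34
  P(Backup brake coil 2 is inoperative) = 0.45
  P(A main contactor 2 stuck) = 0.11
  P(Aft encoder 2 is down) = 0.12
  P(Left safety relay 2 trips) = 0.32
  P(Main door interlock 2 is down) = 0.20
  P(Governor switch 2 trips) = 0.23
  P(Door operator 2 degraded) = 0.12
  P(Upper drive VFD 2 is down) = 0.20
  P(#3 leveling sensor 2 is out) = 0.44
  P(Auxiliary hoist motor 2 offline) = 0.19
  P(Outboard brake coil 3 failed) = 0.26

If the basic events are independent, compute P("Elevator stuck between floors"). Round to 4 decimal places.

P(Drive chain inoperative) [OR] = 1 − (1−0.34) × (1−0.39) = 0.597400
P(Door loop down) [OR] = 1 − (1−0.597400) × (1−0.34) × (1−0.13) × (1−0.06) = 0.782697
P(Safety circuit fails) [OR] = 1 − (1−0.25) × (1−0.28) × (1−0.06) = 0.492400
P(Leveling path fails) [OR] = 1 − (1−0.42) × (1−0.492400) × (1−0.34) = 0.805691
P(Controller branch fails) [OR] = 1 − (1−0.782697) × (1−0.805691) = 0.957776
P(Brake release inoperative) [AND] = 0.32 × 0.20 × 0.23 × 0.12 = 0.001766
P(Drive chain 2 fails) [OR] = 1 − (1−0.45) × (1−0.11) × (1−0.12) × (1−0.001766) = 0.570001
P(Door loop 2 unavailable) [OR] = 1 − (1−0.570001) × (1−0.20) × (1−0.44) × (1−0.19) = 0.843962
P(Safety circuit 2 down) [OR] = 1 − (1−0.843962) × (1−0.26) = 0.884532
P(Elevator stuck between floors) [OR] = 1 − (1−0.957776) × (1−0.884532) = 0.995124
Rounded to 4 decimal places: P(Elevator stuck between floors) ≈ 0.9951.

0.9951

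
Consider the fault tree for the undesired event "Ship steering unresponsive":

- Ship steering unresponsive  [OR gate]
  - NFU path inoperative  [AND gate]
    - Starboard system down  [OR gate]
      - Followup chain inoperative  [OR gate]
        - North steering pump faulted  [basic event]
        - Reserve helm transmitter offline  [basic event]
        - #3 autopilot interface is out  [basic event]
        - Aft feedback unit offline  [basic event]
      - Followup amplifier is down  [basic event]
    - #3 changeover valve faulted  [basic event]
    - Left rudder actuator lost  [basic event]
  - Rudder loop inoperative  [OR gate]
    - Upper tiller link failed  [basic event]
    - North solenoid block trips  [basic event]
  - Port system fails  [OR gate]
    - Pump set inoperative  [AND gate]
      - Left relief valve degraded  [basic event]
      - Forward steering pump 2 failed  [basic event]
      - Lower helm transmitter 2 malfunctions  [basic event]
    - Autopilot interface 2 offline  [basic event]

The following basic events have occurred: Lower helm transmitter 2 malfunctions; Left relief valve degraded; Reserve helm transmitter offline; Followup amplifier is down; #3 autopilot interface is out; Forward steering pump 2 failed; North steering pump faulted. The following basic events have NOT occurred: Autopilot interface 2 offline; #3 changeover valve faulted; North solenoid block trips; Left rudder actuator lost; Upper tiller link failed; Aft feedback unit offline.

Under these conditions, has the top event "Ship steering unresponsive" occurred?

Yes

Followup chain inoperative [OR]: North steering pump faulted=occurs, Reserve helm transmitter offline=occurs, #3 autopilot interface is out=occurs, Aft feedback unit offline=not → at least one input occurs → occurs.
Starboard system down [OR]: Followup chain inoperative=occurs, Followup amplifier is down=occurs → at least one input occurs → occurs.
NFU path inoperative [AND]: Starboard system down=occurs, #3 changeover valve faulted=not, Left rudder actuator lost=not → not all inputs occur → does not occur.
Rudder loop inoperative [OR]: Upper tiller link failed=not, North solenoid block trips=not → no input occurs → does not occur.
Pump set inoperative [AND]: Left relief valve degraded=occurs, Forward steering pump 2 failed=occurs, Lower helm transmitter 2 malfunctions=occurs → all inputs occur → occurs.
Port system fails [OR]: Pump set inoperative=occurs, Autopilot interface 2 offline=not → at least one input occurs → occurs.
Ship steering unresponsive [OR]: NFU path inoperative=not, Rudder loop inoperative=not, Port system fails=occurs → at least one input occurs → occurs.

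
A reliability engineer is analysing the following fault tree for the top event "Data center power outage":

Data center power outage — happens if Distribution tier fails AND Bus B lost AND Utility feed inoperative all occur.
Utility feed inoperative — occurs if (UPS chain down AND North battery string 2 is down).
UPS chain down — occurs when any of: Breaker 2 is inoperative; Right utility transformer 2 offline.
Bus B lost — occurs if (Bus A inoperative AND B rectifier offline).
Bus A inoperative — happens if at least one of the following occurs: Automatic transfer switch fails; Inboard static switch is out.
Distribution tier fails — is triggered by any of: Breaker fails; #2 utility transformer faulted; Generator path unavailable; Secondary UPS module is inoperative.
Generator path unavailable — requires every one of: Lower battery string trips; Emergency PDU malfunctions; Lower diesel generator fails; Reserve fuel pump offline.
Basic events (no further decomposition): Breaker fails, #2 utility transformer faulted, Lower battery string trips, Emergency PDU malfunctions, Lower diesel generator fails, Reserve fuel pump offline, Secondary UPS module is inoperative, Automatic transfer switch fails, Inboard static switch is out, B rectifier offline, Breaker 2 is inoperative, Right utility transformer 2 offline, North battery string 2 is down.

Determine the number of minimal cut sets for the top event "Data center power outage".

16

Generator path unavailable [AND]: one cut set from each child combined → 1 × 1 × 1 × 1 = 1 cut set(s).
Distribution tier fails [OR]: union of children's cut sets → 4 cut set(s).
Bus A inoperative [OR]: union of children's cut sets → 2 cut set(s).
Bus B lost [AND]: one cut set from each child combined → 2 × 1 = 2 cut set(s).
UPS chain down [OR]: union of children's cut sets → 2 cut set(s).
Utility feed inoperative [AND]: one cut set from each child combined → 2 × 1 = 2 cut set(s).
Data center power outage [AND]: one cut set from each child combined → 4 × 2 × 2 = 16 cut set(s).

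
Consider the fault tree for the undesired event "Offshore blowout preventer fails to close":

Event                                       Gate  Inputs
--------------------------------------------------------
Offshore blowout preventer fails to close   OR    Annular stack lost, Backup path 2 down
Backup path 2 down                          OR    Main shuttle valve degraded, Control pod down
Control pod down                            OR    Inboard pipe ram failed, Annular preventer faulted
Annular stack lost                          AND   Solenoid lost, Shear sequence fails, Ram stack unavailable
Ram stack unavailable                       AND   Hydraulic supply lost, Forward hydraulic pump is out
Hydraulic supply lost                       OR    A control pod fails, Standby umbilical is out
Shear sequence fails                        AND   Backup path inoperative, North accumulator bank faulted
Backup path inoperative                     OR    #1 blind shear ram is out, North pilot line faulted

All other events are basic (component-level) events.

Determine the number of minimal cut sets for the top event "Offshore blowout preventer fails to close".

Backup path inoperative [OR]: union of children's cut sets → 2 cut set(s).
Shear sequence fails [AND]: one cut set from each child combined → 2 × 1 = 2 cut set(s).
Hydraulic supply lost [OR]: union of children's cut sets → 2 cut set(s).
Ram stack unavailable [AND]: one cut set from each child combined → 2 × 1 = 2 cut set(s).
Annular stack lost [AND]: one cut set from each child combined → 1 × 2 × 2 = 4 cut set(s).
Control pod down [OR]: union of children's cut sets → 2 cut set(s).
Backup path 2 down [OR]: union of children's cut sets → 3 cut set(s).
Offshore blowout preventer fails to close [OR]: union of children's cut sets → 7 cut set(s).
Minimal cut sets: {#1 blind shear ram is out, A control pod fails, Forward hydraulic pump is out, North accumulator bank faulted, Solenoid lost}; {#1 blind shear ram is out, Forward hydraulic pump is out, North accumulator bank faulted, Solenoid lost, Standby umbilical is out}; {A control pod fails, Forward hydraulic pump is out, North accumulator bank faulted, North pilot line faulted, Solenoid lost}; {Forward hydraulic pump is out, North accumulator bank faulted, North pilot line faulted, Solenoid lost, Standby umbilical is out}; {Main shuttle valve degraded}; {Inboard pipe ram failed}; {Annular preventer faulted}.

7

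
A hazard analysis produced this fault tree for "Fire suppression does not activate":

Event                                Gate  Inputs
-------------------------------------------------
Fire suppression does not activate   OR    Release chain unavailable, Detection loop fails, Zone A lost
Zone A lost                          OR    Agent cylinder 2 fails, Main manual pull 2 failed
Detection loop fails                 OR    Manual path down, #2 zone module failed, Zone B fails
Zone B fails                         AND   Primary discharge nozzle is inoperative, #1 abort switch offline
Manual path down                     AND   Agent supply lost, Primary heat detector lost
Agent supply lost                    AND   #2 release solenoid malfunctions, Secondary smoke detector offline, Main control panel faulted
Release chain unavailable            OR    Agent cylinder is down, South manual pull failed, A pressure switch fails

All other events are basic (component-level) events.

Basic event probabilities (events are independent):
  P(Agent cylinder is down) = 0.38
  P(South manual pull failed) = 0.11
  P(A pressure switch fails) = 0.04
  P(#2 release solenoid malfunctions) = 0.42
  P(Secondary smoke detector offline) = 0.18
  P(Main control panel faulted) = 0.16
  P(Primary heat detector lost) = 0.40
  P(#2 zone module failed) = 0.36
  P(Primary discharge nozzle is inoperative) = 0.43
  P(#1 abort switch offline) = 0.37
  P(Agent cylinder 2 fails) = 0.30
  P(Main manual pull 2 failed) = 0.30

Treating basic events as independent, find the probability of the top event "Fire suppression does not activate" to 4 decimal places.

P(Release chain unavailable) [OR] = 1 − (1−0.38) × (1−0.11) × (1−0.04) = 0.470272
P(Agent supply lost) [AND] = 0.42 × 0.18 × 0.16 = 0.012096
P(Manual path down) [AND] = 0.012096 × 0.40 = 0.004838
P(Zone B fails) [AND] = 0.43 × 0.37 = 0.159100
P(Detection loop fails) [OR] = 1 − (1−0.004838) × (1−0.36) × (1−0.159100) = 0.464428
P(Zone A lost) [OR] = 1 − (1−0.30) × (1−0.30) = 0.510000
P(Fire suppression does not activate) [OR] = 1 − (1−0.470272) × (1−0.464428) × (1−0.510000) = 0.860983
Rounded to 4 decimal places: P(Fire suppression does not activate) ≈ 0.8610.

0.8610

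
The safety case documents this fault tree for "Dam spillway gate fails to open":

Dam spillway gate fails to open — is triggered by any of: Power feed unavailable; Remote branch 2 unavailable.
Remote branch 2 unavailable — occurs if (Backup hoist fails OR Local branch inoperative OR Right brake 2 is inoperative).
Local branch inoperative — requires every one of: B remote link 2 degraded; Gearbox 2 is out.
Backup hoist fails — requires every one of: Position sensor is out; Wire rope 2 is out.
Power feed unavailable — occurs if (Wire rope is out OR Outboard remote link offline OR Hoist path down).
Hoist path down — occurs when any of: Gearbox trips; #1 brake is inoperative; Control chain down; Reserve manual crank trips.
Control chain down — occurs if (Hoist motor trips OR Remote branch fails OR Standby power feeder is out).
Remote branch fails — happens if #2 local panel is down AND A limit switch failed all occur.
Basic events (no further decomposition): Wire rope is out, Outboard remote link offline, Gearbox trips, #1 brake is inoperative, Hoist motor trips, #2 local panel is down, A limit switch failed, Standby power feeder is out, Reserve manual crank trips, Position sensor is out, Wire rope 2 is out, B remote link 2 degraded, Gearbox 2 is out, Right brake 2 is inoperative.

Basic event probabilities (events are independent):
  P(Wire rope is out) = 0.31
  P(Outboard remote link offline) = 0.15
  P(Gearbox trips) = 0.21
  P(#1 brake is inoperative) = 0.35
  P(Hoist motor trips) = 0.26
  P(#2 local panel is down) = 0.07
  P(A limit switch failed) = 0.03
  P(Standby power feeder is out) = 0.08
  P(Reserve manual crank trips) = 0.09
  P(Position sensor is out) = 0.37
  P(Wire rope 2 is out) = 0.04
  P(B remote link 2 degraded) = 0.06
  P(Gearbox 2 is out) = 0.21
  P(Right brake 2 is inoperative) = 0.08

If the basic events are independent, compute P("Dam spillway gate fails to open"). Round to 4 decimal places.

P(Remote branch fails) [AND] = 0.07 × 0.03 = 0.002100
P(Control chain down) [OR] = 1 − (1−0.26) × (1−0.002100) × (1−0.08) = 0.320630
P(Hoist path down) [OR] = 1 − (1−0.21) × (1−0.35) × (1−0.320630) × (1−0.09) = 0.682541
P(Power feed unavailable) [OR] = 1 − (1−0.31) × (1−0.15) × (1−0.682541) = 0.813810
P(Backup hoist fails) [AND] = 0.37 × 0.04 = 0.014800
P(Local branch inoperative) [AND] = 0.06 × 0.21 = 0.012600
P(Remote branch 2 unavailable) [OR] = 1 − (1−0.014800) × (1−0.012600) × (1−0.08) = 0.105036
P(Dam spillway gate fails to open) [OR] = 1 − (1−0.813810) × (1−0.105036) = 0.833367
Rounded to 4 decimal places: P(Dam spillway gate fails to open) ≈ 0.8334.

0.8334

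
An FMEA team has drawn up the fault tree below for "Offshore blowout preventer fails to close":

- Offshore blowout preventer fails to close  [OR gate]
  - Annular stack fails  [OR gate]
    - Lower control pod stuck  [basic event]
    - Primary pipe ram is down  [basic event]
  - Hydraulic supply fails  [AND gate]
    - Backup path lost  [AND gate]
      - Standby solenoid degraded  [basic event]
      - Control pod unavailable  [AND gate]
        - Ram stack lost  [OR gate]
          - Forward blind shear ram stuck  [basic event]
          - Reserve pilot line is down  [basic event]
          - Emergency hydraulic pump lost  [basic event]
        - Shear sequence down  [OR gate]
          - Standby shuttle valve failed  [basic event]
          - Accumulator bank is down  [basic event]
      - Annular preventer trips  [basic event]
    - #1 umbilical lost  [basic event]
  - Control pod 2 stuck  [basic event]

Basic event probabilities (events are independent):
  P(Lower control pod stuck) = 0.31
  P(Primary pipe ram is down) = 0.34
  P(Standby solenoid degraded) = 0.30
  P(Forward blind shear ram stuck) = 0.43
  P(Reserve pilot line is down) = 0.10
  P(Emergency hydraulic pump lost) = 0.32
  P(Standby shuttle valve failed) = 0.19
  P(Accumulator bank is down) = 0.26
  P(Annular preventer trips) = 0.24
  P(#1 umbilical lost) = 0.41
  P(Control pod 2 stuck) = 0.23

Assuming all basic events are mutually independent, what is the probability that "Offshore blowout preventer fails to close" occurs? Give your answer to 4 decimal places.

0.6520

P(Annular stack fails) [OR] = 1 − (1−0.31) × (1−0.34) = 0.544600
P(Ram stack lost) [OR] = 1 − (1−0.43) × (1−0.10) × (1−0.32) = 0.651160
P(Shear sequence down) [OR] = 1 − (1−0.19) × (1−0.26) = 0.400600
P(Control pod unavailable) [AND] = 0.651160 × 0.400600 = 0.260855
P(Backup path lost) [AND] = 0.30 × 0.260855 × 0.24 = 0.018782
P(Hydraulic supply fails) [AND] = 0.018782 × 0.41 = 0.007701
P(Offshore blowout preventer fails to close) [OR] = 1 − (1−0.544600) × (1−0.007701) × (1−0.23) = 0.652042
Rounded to 4 decimal places: P(Offshore blowout preventer fails to close) ≈ 0.6520.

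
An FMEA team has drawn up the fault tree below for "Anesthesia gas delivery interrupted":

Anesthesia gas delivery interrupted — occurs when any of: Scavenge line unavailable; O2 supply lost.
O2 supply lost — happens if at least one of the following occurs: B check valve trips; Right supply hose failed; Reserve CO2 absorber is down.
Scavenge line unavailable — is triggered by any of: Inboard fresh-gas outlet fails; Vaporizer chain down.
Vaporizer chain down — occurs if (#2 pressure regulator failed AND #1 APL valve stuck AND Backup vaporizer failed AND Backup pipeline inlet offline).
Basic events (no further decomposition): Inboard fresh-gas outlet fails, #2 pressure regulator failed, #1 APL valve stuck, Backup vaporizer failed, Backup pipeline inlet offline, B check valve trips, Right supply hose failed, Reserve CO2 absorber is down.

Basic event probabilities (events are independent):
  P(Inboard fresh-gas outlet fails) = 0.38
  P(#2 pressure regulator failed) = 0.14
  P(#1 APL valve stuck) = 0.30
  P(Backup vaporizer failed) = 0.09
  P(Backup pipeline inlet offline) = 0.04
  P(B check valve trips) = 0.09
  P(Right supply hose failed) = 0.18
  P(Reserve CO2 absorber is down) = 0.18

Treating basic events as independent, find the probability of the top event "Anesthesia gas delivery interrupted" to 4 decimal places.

0.6207

P(Vaporizer chain down) [AND] = 0.14 × 0.30 × 0.09 × 0.04 = 0.000151
P(Scavenge line unavailable) [OR] = 1 − (1−0.38) × (1−0.000151) = 0.380094
P(O2 supply lost) [OR] = 1 − (1−0.09) × (1−0.18) × (1−0.18) = 0.388116
P(Anesthesia gas delivery interrupted) [OR] = 1 − (1−0.380094) × (1−0.388116) = 0.620689
Rounded to 4 decimal places: P(Anesthesia gas delivery interrupted) ≈ 0.6207.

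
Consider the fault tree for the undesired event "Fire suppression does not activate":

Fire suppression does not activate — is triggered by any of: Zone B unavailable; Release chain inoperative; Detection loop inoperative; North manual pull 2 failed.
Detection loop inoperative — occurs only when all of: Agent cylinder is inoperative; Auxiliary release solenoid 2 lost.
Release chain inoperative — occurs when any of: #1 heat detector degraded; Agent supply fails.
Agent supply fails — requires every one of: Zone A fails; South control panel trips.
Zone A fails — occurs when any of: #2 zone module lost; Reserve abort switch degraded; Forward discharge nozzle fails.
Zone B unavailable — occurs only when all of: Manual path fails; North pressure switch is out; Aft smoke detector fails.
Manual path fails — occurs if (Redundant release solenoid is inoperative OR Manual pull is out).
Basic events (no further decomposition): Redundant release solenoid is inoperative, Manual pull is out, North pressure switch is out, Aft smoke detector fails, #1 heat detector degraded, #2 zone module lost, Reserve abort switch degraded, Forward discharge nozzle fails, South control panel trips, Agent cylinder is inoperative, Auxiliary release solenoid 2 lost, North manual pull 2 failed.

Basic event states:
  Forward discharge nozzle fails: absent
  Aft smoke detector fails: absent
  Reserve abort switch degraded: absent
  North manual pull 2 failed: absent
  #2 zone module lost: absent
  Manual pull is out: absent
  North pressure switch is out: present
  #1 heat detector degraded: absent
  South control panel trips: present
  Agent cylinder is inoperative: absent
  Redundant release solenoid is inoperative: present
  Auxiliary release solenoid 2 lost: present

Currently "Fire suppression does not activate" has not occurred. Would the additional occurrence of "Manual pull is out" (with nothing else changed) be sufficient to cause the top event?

No

Counterfactual: set "Manual pull is out" to occurred.
Manual path fails [OR]: Redundant release solenoid is inoperative=occurs, Manual pull is out=occurs → at least one input occurs → occurs.
Zone B unavailable [AND]: Manual path fails=occurs, North pressure switch is out=occurs, Aft smoke detector fails=not → not all inputs occur → does not occur.
Zone A fails [OR]: #2 zone module lost=not, Reserve abort switch degraded=not, Forward discharge nozzle fails=not → no input occurs → does not occur.
Agent supply fails [AND]: Zone A fails=not, South control panel trips=occurs → not all inputs occur → does not occur.
Release chain inoperative [OR]: #1 heat detector degraded=not, Agent supply fails=not → no input occurs → does not occur.
Detection loop inoperative [AND]: Agent cylinder is inoperative=not, Auxiliary release solenoid 2 lost=occurs → not all inputs occur → does not occur.
Fire suppression does not activate [OR]: Zone B unavailable=not, Release chain inoperative=not, Detection loop inoperative=not, North manual pull 2 failed=not → no input occurs → does not occur.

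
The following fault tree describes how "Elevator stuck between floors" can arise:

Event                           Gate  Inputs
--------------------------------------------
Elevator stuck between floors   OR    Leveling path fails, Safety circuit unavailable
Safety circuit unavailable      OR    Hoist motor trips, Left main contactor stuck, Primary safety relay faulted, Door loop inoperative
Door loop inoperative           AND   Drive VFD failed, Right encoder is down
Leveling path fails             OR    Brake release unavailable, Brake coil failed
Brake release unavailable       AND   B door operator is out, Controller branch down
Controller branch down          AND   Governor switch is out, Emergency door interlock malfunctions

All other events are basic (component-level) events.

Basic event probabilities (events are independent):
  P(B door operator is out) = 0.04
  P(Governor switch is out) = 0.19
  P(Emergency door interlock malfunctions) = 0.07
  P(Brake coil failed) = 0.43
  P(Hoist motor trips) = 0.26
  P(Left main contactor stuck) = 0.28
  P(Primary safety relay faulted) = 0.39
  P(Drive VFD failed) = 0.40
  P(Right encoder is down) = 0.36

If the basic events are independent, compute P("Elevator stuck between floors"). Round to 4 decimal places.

0.8415

P(Controller branch down) [AND] = 0.19 × 0.07 = 0.013300
P(Brake release unavailable) [AND] = 0.04 × 0.013300 = 0.000532
P(Leveling path fails) [OR] = 1 − (1−0.000532) × (1−0.43) = 0.430303
P(Door loop inoperative) [AND] = 0.40 × 0.36 = 0.144000
P(Safety circuit unavailable) [OR] = 1 − (1−0.26) × (1−0.28) × (1−0.39) × (1−0.144000) = 0.721793
P(Elevator stuck between floors) [OR] = 1 − (1−0.430303) × (1−0.721793) = 0.841506
Rounded to 4 decimal places: P(Elevator stuck between floors) ≈ 0.8415.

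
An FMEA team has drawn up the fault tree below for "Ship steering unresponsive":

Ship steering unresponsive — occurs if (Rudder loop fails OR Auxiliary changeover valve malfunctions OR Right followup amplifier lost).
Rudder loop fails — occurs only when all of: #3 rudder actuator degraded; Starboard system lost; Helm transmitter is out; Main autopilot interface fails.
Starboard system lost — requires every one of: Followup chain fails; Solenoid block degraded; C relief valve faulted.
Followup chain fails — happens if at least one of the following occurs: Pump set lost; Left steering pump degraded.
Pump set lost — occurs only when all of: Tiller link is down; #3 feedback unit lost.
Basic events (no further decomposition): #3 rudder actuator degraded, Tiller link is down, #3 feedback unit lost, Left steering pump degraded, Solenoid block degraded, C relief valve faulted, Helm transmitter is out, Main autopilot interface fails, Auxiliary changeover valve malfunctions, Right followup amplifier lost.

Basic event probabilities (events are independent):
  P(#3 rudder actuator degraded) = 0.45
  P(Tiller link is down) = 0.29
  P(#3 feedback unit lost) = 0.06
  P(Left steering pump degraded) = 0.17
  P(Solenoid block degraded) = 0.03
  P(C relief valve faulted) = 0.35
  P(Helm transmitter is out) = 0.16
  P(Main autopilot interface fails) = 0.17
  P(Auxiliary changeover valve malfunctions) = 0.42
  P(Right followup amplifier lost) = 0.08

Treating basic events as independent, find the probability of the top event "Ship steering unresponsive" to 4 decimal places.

0.4664

P(Pump set lost) [AND] = 0.29 × 0.06 = 0.017400
P(Followup chain fails) [OR] = 1 − (1−0.017400) × (1−0.17) = 0.184442
P(Starboard system lost) [AND] = 0.184442 × 0.03 × 0.35 = 0.001937
P(Rudder loop fails) [AND] = 0.45 × 0.001937 × 0.16 × 0.17 = 0.000024
P(Ship steering unresponsive) [OR] = 1 − (1−0.000024) × (1−0.42) × (1−0.08) = 0.466413
Rounded to 4 decimal places: P(Ship steering unresponsive) ≈ 0.4664.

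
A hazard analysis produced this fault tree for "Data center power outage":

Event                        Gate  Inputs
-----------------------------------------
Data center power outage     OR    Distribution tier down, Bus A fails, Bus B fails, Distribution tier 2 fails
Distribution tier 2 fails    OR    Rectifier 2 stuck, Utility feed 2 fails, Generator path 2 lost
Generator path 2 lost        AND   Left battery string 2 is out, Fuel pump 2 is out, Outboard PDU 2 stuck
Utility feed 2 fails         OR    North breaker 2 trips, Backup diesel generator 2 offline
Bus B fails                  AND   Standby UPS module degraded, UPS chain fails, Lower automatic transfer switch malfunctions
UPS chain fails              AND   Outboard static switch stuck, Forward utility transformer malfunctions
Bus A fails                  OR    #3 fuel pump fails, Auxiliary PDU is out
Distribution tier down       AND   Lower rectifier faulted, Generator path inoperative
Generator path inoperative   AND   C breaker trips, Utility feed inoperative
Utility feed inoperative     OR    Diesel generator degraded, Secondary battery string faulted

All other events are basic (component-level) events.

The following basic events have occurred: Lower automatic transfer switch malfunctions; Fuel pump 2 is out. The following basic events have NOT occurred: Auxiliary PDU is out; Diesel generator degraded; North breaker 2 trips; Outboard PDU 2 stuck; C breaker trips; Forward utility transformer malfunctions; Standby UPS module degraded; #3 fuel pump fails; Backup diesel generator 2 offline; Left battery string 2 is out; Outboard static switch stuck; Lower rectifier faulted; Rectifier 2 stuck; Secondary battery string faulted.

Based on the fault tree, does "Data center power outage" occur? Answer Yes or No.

Utility feed inoperative [OR]: Diesel generator degraded=not, Secondary battery string faulted=not → no input occurs → does not occur.
Generator path inoperative [AND]: C breaker trips=not, Utility feed inoperative=not → not all inputs occur → does not occur.
Distribution tier down [AND]: Lower rectifier faulted=not, Generator path inoperative=not → not all inputs occur → does not occur.
Bus A fails [OR]: #3 fuel pump fails=not, Auxiliary PDU is out=not → no input occurs → does not occur.
UPS chain fails [AND]: Outboard static switch stuck=not, Forward utility transformer malfunctions=not → not all inputs occur → does not occur.
Bus B fails [AND]: Standby UPS module degraded=not, UPS chain fails=not, Lower automatic transfer switch malfunctions=occurs → not all inputs occur → does not occur.
Utility feed 2 fails [OR]: North breaker 2 trips=not, Backup diesel generator 2 offline=not → no input occurs → does not occur.
Generator path 2 lost [AND]: Left battery string 2 is out=not, Fuel pump 2 is out=occurs, Outboard PDU 2 stuck=not → not all inputs occur → does not occur.
Distribution tier 2 fails [OR]: Rectifier 2 stuck=not, Utility feed 2 fails=not, Generator path 2 lost=not → no input occurs → does not occur.
Data center power outage [OR]: Distribution tier down=not, Bus A fails=not, Bus B fails=not, Distribution tier 2 fails=not → no input occurs → does not occur.

No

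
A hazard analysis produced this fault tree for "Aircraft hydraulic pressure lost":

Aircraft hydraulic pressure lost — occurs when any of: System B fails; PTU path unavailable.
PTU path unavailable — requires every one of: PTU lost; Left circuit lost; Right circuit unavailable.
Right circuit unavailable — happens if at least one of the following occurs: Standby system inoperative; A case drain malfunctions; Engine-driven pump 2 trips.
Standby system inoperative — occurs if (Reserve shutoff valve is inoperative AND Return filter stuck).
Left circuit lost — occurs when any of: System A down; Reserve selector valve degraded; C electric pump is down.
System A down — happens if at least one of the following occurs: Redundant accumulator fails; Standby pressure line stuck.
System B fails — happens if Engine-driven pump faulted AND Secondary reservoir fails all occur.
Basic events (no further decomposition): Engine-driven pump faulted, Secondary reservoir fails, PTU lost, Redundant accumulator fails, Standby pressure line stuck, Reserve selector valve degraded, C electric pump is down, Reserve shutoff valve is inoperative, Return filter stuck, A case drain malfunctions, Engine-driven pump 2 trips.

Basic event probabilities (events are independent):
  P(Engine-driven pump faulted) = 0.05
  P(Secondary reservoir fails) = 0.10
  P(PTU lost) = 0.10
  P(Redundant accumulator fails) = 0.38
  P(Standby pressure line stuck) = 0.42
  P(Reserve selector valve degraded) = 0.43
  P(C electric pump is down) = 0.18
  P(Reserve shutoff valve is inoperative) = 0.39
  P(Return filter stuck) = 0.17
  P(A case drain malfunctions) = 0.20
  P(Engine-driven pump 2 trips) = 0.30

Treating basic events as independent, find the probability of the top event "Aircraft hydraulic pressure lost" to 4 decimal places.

P(System B fails) [AND] = 0.05 × 0.10 = 0.005000
P(System A down) [OR] = 1 − (1−0.38) × (1−0.42) = 0.640400
P(Left circuit lost) [OR] = 1 − (1−0.640400) × (1−0.43) × (1−0.18) = 0.831923
P(Standby system inoperative) [AND] = 0.39 × 0.17 = 0.066300
P(Right circuit unavailable) [OR] = 1 − (1−0.066300) × (1−0.20) × (1−0.30) = 0.477128
P(PTU path unavailable) [AND] = 0.10 × 0.831923 × 0.477128 = 0.039693
P(Aircraft hydraulic pressure lost) [OR] = 1 − (1−0.005000) × (1−0.039693) = 0.044495
Rounded to 4 decimal places: P(Aircraft hydraulic pressure lost) ≈ 0.0445.

0.0445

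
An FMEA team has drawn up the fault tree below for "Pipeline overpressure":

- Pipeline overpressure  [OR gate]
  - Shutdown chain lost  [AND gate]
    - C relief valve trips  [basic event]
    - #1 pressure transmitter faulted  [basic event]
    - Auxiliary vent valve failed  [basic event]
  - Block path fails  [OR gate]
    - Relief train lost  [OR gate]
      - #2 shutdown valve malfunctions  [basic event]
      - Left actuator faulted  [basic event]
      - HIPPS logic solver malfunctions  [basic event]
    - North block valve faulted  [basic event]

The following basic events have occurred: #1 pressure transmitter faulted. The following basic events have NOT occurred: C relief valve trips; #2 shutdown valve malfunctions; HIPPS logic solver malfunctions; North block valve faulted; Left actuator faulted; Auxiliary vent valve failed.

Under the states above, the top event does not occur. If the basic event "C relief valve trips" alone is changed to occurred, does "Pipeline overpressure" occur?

Counterfactual: set "C relief valve trips" to occurred.
Shutdown chain lost [AND]: C relief valve trips=occurs, #1 pressure transmitter faulted=occurs, Auxiliary vent valve failed=not → not all inputs occur → does not occur.
Relief train lost [OR]: #2 shutdown valve malfunctions=not, Left actuator faulted=not, HIPPS logic solver malfunctions=not → no input occurs → does not occur.
Block path fails [OR]: Relief train lost=not, North block valve faulted=not → no input occurs → does not occur.
Pipeline overpressure [OR]: Shutdown chain lost=not, Block path fails=not → no input occurs → does not occur.

No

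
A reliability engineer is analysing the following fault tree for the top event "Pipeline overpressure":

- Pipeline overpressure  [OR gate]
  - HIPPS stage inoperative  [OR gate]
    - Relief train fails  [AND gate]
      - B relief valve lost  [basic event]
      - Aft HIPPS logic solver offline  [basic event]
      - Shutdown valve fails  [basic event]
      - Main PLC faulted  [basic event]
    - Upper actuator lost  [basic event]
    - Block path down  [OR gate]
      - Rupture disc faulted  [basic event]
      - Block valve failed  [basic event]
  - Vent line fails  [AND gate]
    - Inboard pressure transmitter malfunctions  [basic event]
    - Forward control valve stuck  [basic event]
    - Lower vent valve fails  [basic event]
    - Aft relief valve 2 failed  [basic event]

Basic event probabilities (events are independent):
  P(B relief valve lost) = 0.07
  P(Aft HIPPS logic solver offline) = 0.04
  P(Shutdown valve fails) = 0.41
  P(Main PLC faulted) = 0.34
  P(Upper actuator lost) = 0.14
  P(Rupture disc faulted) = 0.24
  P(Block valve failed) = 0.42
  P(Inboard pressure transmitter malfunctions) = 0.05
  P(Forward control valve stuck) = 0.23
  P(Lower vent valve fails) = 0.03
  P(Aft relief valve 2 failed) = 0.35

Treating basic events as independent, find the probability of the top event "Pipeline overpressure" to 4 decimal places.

0.6211

P(Relief train fails) [AND] = 0.07 × 0.04 × 0.41 × 0.34 = 0.000390
P(Block path down) [OR] = 1 − (1−0.24) × (1−0.42) = 0.559200
P(HIPPS stage inoperative) [OR] = 1 − (1−0.000390) × (1−0.14) × (1−0.559200) = 0.621060
P(Vent line fails) [AND] = 0.05 × 0.23 × 0.03 × 0.35 = 0.000121
P(Pipeline overpressure) [OR] = 1 − (1−0.621060) × (1−0.000121) = 0.621106
Rounded to 4 decimal places: P(Pipeline overpressure) ≈ 0.6211.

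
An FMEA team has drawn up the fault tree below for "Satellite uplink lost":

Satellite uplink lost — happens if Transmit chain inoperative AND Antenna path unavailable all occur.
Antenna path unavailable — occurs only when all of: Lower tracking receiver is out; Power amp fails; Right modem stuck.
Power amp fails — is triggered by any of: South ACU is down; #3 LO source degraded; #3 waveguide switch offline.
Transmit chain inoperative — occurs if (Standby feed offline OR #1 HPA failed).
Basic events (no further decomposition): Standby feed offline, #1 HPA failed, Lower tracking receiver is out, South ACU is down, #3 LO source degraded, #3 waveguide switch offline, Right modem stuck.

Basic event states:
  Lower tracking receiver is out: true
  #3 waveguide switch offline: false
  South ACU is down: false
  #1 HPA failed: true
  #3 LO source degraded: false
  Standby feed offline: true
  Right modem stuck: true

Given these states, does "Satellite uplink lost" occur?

Transmit chain inoperative [OR]: Standby feed offline=occurs, #1 HPA failed=occurs → at least one input occurs → occurs.
Power amp fails [OR]: South ACU is down=not, #3 LO source degraded=not, #3 waveguide switch offline=not → no input occurs → does not occur.
Antenna path unavailable [AND]: Lower tracking receiver is out=occurs, Power amp fails=not, Right modem stuck=occurs → not all inputs occur → does not occur.
Satellite uplink lost [AND]: Transmit chain inoperative=occurs, Antenna path unavailable=not → not all inputs occur → does not occur.

No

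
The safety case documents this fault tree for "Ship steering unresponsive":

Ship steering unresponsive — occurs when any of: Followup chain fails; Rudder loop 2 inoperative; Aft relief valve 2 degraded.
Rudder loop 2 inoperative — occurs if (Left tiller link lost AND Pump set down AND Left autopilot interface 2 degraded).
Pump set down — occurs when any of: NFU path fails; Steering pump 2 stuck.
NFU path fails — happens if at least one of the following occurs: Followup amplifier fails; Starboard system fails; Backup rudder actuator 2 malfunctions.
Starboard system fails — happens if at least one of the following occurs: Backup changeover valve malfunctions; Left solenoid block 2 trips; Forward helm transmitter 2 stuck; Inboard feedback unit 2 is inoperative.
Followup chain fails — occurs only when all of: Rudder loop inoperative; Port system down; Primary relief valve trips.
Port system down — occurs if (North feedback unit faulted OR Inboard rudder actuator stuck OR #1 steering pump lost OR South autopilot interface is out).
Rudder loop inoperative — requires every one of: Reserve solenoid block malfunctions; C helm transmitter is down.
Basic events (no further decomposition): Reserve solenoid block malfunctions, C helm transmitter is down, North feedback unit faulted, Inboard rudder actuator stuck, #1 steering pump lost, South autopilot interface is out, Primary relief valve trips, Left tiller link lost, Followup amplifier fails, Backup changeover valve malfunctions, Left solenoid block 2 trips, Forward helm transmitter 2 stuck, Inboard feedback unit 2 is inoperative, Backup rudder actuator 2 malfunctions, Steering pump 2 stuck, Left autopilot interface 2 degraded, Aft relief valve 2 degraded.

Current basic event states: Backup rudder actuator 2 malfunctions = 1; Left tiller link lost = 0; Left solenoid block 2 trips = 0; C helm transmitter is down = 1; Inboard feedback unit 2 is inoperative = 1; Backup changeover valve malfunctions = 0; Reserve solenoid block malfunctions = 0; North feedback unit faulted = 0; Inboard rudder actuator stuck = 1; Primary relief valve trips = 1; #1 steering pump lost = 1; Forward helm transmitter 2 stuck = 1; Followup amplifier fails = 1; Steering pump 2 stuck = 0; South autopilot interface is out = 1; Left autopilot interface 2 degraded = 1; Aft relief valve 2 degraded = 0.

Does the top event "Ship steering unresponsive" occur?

Rudder loop inoperative [AND]: Reserve solenoid block malfunctions=not, C helm transmitter is down=occurs → not all inputs occur → does not occur.
Port system down [OR]: North feedback unit faulted=not, Inboard rudder actuator stuck=occurs, #1 steering pump lost=occurs, South autopilot interface is out=occurs → at least one input occurs → occurs.
Followup chain fails [AND]: Rudder loop inoperative=not, Port system down=occurs, Primary relief valve trips=occurs → not all inputs occur → does not occur.
Starboard system fails [OR]: Backup changeover valve malfunctions=not, Left solenoid block 2 trips=not, Forward helm transmitter 2 stuck=occurs, Inboard feedback unit 2 is inoperative=occurs → at least one input occurs → occurs.
NFU path fails [OR]: Followup amplifier fails=occurs, Starboard system fails=occurs, Backup rudder actuator 2 malfunctions=occurs → at least one input occurs → occurs.
Pump set down [OR]: NFU path fails=occurs, Steering pump 2 stuck=not → at least one input occurs → occurs.
Rudder loop 2 inoperative [AND]: Left tiller link lost=not, Pump set down=occurs, Left autopilot interface 2 degraded=occurs → not all inputs occur → does not occur.
Ship steering unresponsive [OR]: Followup chain fails=not, Rudder loop 2 inoperative=not, Aft relief valve 2 degraded=not → no input occurs → does not occur.

No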